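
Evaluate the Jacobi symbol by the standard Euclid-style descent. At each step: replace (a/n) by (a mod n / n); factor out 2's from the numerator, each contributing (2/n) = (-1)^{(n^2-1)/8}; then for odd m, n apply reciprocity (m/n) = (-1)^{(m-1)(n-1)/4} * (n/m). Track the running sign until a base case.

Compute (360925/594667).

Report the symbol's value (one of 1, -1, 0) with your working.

flip (360925/594667) -> (594667/360925): both odd, 360925 mod 4 = 1, 594667 mod 4 = 3, so the flip contributes +1; sign now +1
(594667/360925): 594667 mod 360925 = 233742, so (594667/360925) = (233742/360925)
factor out 2^1: 233742 = 2^1·116871; with 360925 mod 8 = 5, (2/360925) = -1; sign now -1; continue with (116871/360925)
flip (116871/360925) -> (360925/116871): both odd, 116871 mod 4 = 3, 360925 mod 4 = 1, so the flip contributes +1; sign now -1
(360925/116871): 360925 mod 116871 = 10312, so (360925/116871) = (10312/116871)
factor out 2^3: 10312 = 2^3·1289; with 116871 mod 8 = 7, (2/116871) = +1; sign now -1; continue with (1289/116871)
flip (1289/116871) -> (116871/1289): both odd, 1289 mod 4 = 1, 116871 mod 4 = 3, so the flip contributes +1; sign now -1
(116871/1289): 116871 mod 1289 = 861, so (116871/1289) = (861/1289)
flip (861/1289) -> (1289/861): both odd, 861 mod 4 = 1, 1289 mod 4 = 1, so the flip contributes +1; sign now -1
(1289/861): 1289 mod 861 = 428, so (1289/861) = (428/861)
factor out 2^2: 428 = 2^2·107; with 861 mod 8 = 5, (2/861) = -1; sign now -1; continue with (107/861)
flip (107/861) -> (861/107): both odd, 107 mod 4 = 3, 861 mod 4 = 1, so the flip contributes +1; sign now -1
(861/107): 861 mod 107 = 5, so (861/107) = (5/107)
flip (5/107) -> (107/5): both odd, 5 mod 4 = 1, 107 mod 4 = 3, so the flip contributes +1; sign now -1
(107/5): 107 mod 5 = 2, so (107/5) = (2/5)
factor out 2^1: 2 = 2^1·1; with 5 mod 8 = 5, (2/5) = -1; sign now +1; continue with (1/5)
reached (1/5) = 1, so the symbol is +1

1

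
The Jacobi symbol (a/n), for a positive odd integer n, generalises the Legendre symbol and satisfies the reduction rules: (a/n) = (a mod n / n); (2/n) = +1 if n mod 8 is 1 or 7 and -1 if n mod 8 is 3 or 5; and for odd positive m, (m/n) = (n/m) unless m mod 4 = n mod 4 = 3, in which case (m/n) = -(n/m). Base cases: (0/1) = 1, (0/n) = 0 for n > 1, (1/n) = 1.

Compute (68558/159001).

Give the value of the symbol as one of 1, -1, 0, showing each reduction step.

-1

68558 = 2^1·34279; (2/159001) = +1 since 159001 mod 8 = 1, so (68558/159001) = (+1)^1·(34279/159001); sign now +1
reciprocity: (34279/159001) = +1·(159001/34279) since 34279 mod 4 = 3, 159001 mod 4 = 1; sign now +1
(159001/34279) = (21885/34279)   [reduce mod 34279]
reciprocity: (21885/34279) = +1·(34279/21885) since 21885 mod 4 = 1, 34279 mod 4 = 3; sign now +1
(34279/21885) = (12394/21885)   [reduce mod 21885]
12394 = 2^1·6197; (2/21885) = -1 since 21885 mod 8 = 5, so (12394/21885) = (-1)^1·(6197/21885); sign now -1
reciprocity: (6197/21885) = +1·(21885/6197) since 6197 mod 4 = 1, 21885 mod 4 = 1; sign now -1
(21885/6197) = (3294/6197)   [reduce mod 6197]
3294 = 2^1·1647; (2/6197) = -1 since 6197 mod 8 = 5, so (3294/6197) = (-1)^1·(1647/6197); sign now +1
reciprocity: (1647/6197) = +1·(6197/1647) since 1647 mod 4 = 3, 6197 mod 4 = 1; sign now +1
(6197/1647) = (1256/1647)   [reduce mod 1647]
1256 = 2^3·157; (2/1647) = +1 since 1647 mod 8 = 7, so (1256/1647) = (+1)^3·(157/1647); sign now +1
reciprocity: (157/1647) = +1·(1647/157) since 157 mod 4 = 1, 1647 mod 4 = 3; sign now +1
(1647/157) = (77/157)   [reduce mod 157]
reciprocity: (77/157) = +1·(157/77) since 77 mod 4 = 1, 157 mod 4 = 1; sign now +1
(157/77) = (3/77)   [reduce mod 77]
reciprocity: (3/77) = +1·(77/3) since 3 mod 4 = 3, 77 mod 4 = 1; sign now +1
(77/3) = (2/3)   [reduce mod 3]
2 = 2^1·1; (2/3) = -1 since 3 mod 8 = 3, so (2/3) = (-1)^1·(1/3); sign now -1
(1/3) = 1; final value = sign = -1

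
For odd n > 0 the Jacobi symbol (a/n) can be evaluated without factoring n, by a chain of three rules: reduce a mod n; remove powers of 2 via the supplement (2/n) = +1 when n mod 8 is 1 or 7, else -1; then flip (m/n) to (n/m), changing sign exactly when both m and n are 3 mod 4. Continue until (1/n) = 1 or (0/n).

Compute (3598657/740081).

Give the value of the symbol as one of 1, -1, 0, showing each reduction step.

(3598657/740081) = (638333/740081)   [reduce mod 740081]
reciprocity: (638333/740081) = +1·(740081/638333) since 638333 mod 4 = 1, 740081 mod 4 = 1; sign now +1
(740081/638333) = (101748/638333)   [reduce mod 638333]
101748 = 2^2·25437; (2/638333) = -1 since 638333 mod 8 = 5, so (101748/638333) = (-1)^2·(25437/638333); sign now +1
reciprocity: (25437/638333) = +1·(638333/25437) since 25437 mod 4 = 1, 638333 mod 4 = 1; sign now +1
(638333/25437) = (2408/25437)   [reduce mod 25437]
2408 = 2^3·301; (2/25437) = -1 since 25437 mod 8 = 5, so (2408/25437) = (-1)^3·(301/25437); sign now -1
reciprocity: (301/25437) = +1·(25437/301) since 301 mod 4 = 1, 25437 mod 4 = 1; sign now -1
(25437/301) = (153/301)   [reduce mod 301]
reciprocity: (153/301) = +1·(301/153) since 153 mod 4 = 1, 301 mod 4 = 1; sign now -1
(301/153) = (148/153)   [reduce mod 153]
148 = 2^2·37; (2/153) = +1 since 153 mod 8 = 1, so (148/153) = (+1)^2·(37/153); sign now -1
reciprocity: (37/153) = +1·(153/37) since 37 mod 4 = 1, 153 mod 4 = 1; sign now -1
(153/37) = (5/37)   [reduce mod 37]
reciprocity: (5/37) = +1·(37/5) since 5 mod 4 = 1, 37 mod 4 = 1; sign now -1
(37/5) = (2/5)   [reduce mod 5]
2 = 2^1·1; (2/5) = -1 since 5 mod 8 = 5, so (2/5) = (-1)^1·(1/5); sign now +1
(1/5) = 1; final value = sign = +1

1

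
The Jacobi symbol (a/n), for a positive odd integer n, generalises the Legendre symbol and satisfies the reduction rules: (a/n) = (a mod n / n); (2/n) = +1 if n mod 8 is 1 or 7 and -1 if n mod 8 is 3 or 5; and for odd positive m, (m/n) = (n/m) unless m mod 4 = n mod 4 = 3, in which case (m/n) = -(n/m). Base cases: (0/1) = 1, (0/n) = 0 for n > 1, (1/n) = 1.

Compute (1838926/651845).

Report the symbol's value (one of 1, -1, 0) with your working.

(1838926/651845) = (535236/651845)   [reduce mod 651845]
535236 = 2^2·133809; (2/651845) = -1 since 651845 mod 8 = 5, so (535236/651845) = (-1)^2·(133809/651845); sign now +1
reciprocity: (133809/651845) = +1·(651845/133809) since 133809 mod 4 = 1, 651845 mod 4 = 1; sign now +1
(651845/133809) = (116609/133809)   [reduce mod 133809]
reciprocity: (116609/133809) = +1·(133809/116609) since 116609 mod 4 = 1, 133809 mod 4 = 1; sign now +1
(133809/116609) = (17200/116609)   [reduce mod 116609]
17200 = 2^4·1075; (2/116609) = +1 since 116609 mod 8 = 1, so (17200/116609) = (+1)^4·(1075/116609); sign now +1
reciprocity: (1075/116609) = +1·(116609/1075) since 1075 mod 4 = 3, 116609 mod 4 = 1; sign now +1
(116609/1075) = (509/1075)   [reduce mod 1075]
reciprocity: (509/1075) = +1·(1075/509) since 509 mod 4 = 1, 1075 mod 4 = 3; sign now +1
(1075/509) = (57/509)   [reduce mod 509]
reciprocity: (57/509) = +1·(509/57) since 57 mod 4 = 1, 509 mod 4 = 1; sign now +1
(509/57) = (53/57)   [reduce mod 57]
reciprocity: (53/57) = +1·(57/53) since 53 mod 4 = 1, 57 mod 4 = 1; sign now +1
(57/53) = (4/53)   [reduce mod 53]
4 = 2^2·1; (2/53) = -1 since 53 mod 8 = 5, so (4/53) = (-1)^2·(1/53); sign now +1
(1/53) = 1; final value = sign = +1

1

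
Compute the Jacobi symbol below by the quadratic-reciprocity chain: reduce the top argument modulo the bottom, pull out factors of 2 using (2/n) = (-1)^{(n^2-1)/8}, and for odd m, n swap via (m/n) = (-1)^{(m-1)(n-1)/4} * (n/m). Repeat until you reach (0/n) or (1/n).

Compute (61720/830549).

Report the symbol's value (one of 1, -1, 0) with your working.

-1

factor out 2^3: 61720 = 2^3·7715; with 830549 mod 8 = 5, (2/830549) = -1; sign now -1; continue with (7715/830549)
flip (7715/830549) -> (830549/7715): both odd, 7715 mod 4 = 3, 830549 mod 4 = 1, so the flip contributes +1; sign now -1
(830549/7715): 830549 mod 7715 = 5044, so (830549/7715) = (5044/7715)
factor out 2^2: 5044 = 2^2·1261; with 7715 mod 8 = 3, (2/7715) = -1; sign now -1; continue with (1261/7715)
flip (1261/7715) -> (7715/1261): both odd, 1261 mod 4 = 1, 7715 mod 4 = 3, so the flip contributes +1; sign now -1
(7715/1261): 7715 mod 1261 = 149, so (7715/1261) = (149/1261)
flip (149/1261) -> (1261/149): both odd, 149 mod 4 = 1, 1261 mod 4 = 1, so the flip contributes +1; sign now -1
(1261/149): 1261 mod 149 = 69, so (1261/149) = (69/149)
flip (69/149) -> (149/69): both odd, 69 mod 4 = 1, 149 mod 4 = 1, so the flip contributes +1; sign now -1
(149/69): 149 mod 69 = 11, so (149/69) = (11/69)
flip (11/69) -> (69/11): both odd, 11 mod 4 = 3, 69 mod 4 = 1, so the flip contributes +1; sign now -1
(69/11): 69 mod 11 = 3, so (69/11) = (3/11)
flip (3/11) -> (11/3): both odd, 3 mod 4 = 3, 11 mod 4 = 3, so the flip contributes -1; sign now +1
(11/3): 11 mod 3 = 2, so (11/3) = (2/3)
factor out 2^1: 2 = 2^1·1; with 3 mod 8 = 3, (2/3) = -1; sign now -1; continue with (1/3)
reached (1/3) = 1, so the symbol is -1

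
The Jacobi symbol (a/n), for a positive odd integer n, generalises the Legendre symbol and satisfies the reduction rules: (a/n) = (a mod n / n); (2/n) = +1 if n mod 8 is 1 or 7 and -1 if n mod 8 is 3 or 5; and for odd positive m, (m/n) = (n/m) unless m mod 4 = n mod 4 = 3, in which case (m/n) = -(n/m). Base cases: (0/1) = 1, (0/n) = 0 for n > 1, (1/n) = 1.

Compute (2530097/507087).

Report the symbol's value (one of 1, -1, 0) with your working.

(2530097/507087): 2530097 mod 507087 = 501749, so (2530097/507087) = (501749/507087)
flip (501749/507087) -> (507087/501749): both odd, 501749 mod 4 = 1, 507087 mod 4 = 3, so the flip contributes +1; sign now +1
(507087/501749): 507087 mod 501749 = 5338, so (507087/501749) = (5338/501749)
factor out 2^1: 5338 = 2^1·2669; with 501749 mod 8 = 5, (2/501749) = -1; sign now -1; continue with (2669/501749)
flip (2669/501749) -> (501749/2669): both odd, 2669 mod 4 = 1, 501749 mod 4 = 1, so the flip contributes +1; sign now -1
(501749/2669): 501749 mod 2669 = 2646, so (501749/2669) = (2646/2669)
factor out 2^1: 2646 = 2^1·1323; with 2669 mod 8 = 5, (2/2669) = -1; sign now +1; continue with (1323/2669)
flip (1323/2669) -> (2669/1323): both odd, 1323 mod 4 = 3, 2669 mod 4 = 1, so the flip contributes +1; sign now +1
(2669/1323): 2669 mod 1323 = 23, so (2669/1323) = (23/1323)
flip (23/1323) -> (1323/23): both odd, 23 mod 4 = 3, 1323 mod 4 = 3, so the flip contributes -1; sign now -1
(1323/23): 1323 mod 23 = 12, so (1323/23) = (12/23)
factor out 2^2: 12 = 2^2·3; with 23 mod 8 = 7, (2/23) = +1; sign now -1; continue with (3/23)
flip (3/23) -> (23/3): both odd, 3 mod 4 = 3, 23 mod 4 = 3, so the flip contributes -1; sign now +1
(23/3): 23 mod 3 = 2, so (23/3) = (2/3)
factor out 2^1: 2 = 2^1·1; with 3 mod 8 = 3, (2/3) = -1; sign now -1; continue with (1/3)
reached (1/3) = 1, so the symbol is -1

-1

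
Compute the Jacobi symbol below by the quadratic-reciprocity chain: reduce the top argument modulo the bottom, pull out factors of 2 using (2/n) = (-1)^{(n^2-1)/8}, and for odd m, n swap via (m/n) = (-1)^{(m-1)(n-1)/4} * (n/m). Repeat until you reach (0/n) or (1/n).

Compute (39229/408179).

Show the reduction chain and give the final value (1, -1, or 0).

flip (39229/408179) -> (408179/39229): both odd, 39229 mod 4 = 1, 408179 mod 4 = 3, so the flip contributes +1; sign now +1
(408179/39229): 408179 mod 39229 = 15889, so (408179/39229) = (15889/39229)
flip (15889/39229) -> (39229/15889): both odd, 15889 mod 4 = 1, 39229 mod 4 = 1, so the flip contributes +1; sign now +1
(39229/15889): 39229 mod 15889 = 7451, so (39229/15889) = (7451/15889)
flip (7451/15889) -> (15889/7451): both odd, 7451 mod 4 = 3, 15889 mod 4 = 1, so the flip contributes +1; sign now +1
(15889/7451): 15889 mod 7451 = 987, so (15889/7451) = (987/7451)
flip (987/7451) -> (7451/987): both odd, 987 mod 4 = 3, 7451 mod 4 = 3, so the flip contributes -1; sign now -1
(7451/987): 7451 mod 987 = 542, so (7451/987) = (542/987)
factor out 2^1: 542 = 2^1·271; with 987 mod 8 = 3, (2/987) = -1; sign now +1; continue with (271/987)
flip (271/987) -> (987/271): both odd, 271 mod 4 = 3, 987 mod 4 = 3, so the flip contributes -1; sign now -1
(987/271): 987 mod 271 = 174, so (987/271) = (174/271)
factor out 2^1: 174 = 2^1·87; with 271 mod 8 = 7, (2/271) = +1; sign now -1; continue with (87/271)
flip (87/271) -> (271/87): both odd, 87 mod 4 = 3, 271 mod 4 = 3, so the flip contributes -1; sign now +1
(271/87): 271 mod 87 = 10, so (271/87) = (10/87)
factor out 2^1: 10 = 2^1·5; with 87 mod 8 = 7, (2/87) = +1; sign now +1; continue with (5/87)
flip (5/87) -> (87/5): both odd, 5 mod 4 = 1, 87 mod 4 = 3, so the flip contributes +1; sign now +1
(87/5): 87 mod 5 = 2, so (87/5) = (2/5)
factor out 2^1: 2 = 2^1·1; with 5 mod 8 = 5, (2/5) = -1; sign now -1; continue with (1/5)
reached (1/5) = 1, so the symbol is -1

-1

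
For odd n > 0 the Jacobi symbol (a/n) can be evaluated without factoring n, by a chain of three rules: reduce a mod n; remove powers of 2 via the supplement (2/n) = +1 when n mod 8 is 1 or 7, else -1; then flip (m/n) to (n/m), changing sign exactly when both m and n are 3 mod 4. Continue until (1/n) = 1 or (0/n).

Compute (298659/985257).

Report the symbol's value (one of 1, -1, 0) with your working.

flip (298659/985257) -> (985257/298659): both odd, 298659 mod 4 = 3, 985257 mod 4 = 1, so the flip contributes +1; sign now +1
(985257/298659): 985257 mod 298659 = 89280, so (985257/298659) = (89280/298659)
factor out 2^6: 89280 = 2^6·1395; with 298659 mod 8 = 3, (2/298659) = -1; sign now +1; continue with (1395/298659)
flip (1395/298659) -> (298659/1395): both odd, 1395 mod 4 = 3, 298659 mod 4 = 3, so the flip contributes -1; sign now -1
(298659/1395): 298659 mod 1395 = 129, so (298659/1395) = (129/1395)
flip (129/1395) -> (1395/129): both odd, 129 mod 4 = 1, 1395 mod 4 = 3, so the flip contributes +1; sign now -1
(1395/129): 1395 mod 129 = 105, so (1395/129) = (105/129)
flip (105/129) -> (129/105): both odd, 105 mod 4 = 1, 129 mod 4 = 1, so the flip contributes +1; sign now -1
(129/105): 129 mod 105 = 24, so (129/105) = (24/105)
factor out 2^3: 24 = 2^3·3; with 105 mod 8 = 1, (2/105) = +1; sign now -1; continue with (3/105)
flip (3/105) -> (105/3): both odd, 3 mod 4 = 3, 105 mod 4 = 1, so the flip contributes +1; sign now -1
(105/3): 105 mod 3 = 0, so (105/3) = (0/3)
reached (0/3); gcd(a, n) > 1, so (0/3) = 0 and the symbol is 0

0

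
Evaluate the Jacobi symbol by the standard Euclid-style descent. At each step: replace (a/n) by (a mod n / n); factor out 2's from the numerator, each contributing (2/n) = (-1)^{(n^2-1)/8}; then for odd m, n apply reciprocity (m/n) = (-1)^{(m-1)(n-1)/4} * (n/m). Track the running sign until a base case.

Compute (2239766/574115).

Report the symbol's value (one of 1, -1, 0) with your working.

(2239766/574115) = (517421/574115)   [reduce mod 574115]
reciprocity: (517421/574115) = +1·(574115/517421) since 517421 mod 4 = 1, 574115 mod 4 = 3; sign now +1
(574115/517421) = (56694/517421)   [reduce mod 517421]
56694 = 2^1·28347; (2/517421) = -1 since 517421 mod 8 = 5, so (56694/517421) = (-1)^1·(28347/517421); sign now -1
reciprocity: (28347/517421) = +1·(517421/28347) since 28347 mod 4 = 3, 517421 mod 4 = 1; sign now -1
(517421/28347) = (7175/28347)   [reduce mod 28347]
reciprocity: (7175/28347) = -1·(28347/7175) since 7175 mod 4 = 3, 28347 mod 4 = 3; sign now +1
(28347/7175) = (6822/7175)   [reduce mod 7175]
6822 = 2^1·3411; (2/7175) = +1 since 7175 mod 8 = 7, so (6822/7175) = (+1)^1·(3411/7175); sign now +1
reciprocity: (3411/7175) = -1·(7175/3411) since 3411 mod 4 = 3, 7175 mod 4 = 3; sign now -1
(7175/3411) = (353/3411)   [reduce mod 3411]
reciprocity: (353/3411) = +1·(3411/353) since 353 mod 4 = 1, 3411 mod 4 = 3; sign now -1
(3411/353) = (234/353)   [reduce mod 353]
234 = 2^1·117; (2/353) = +1 since 353 mod 8 = 1, so (234/353) = (+1)^1·(117/353); sign now -1
reciprocity: (117/353) = +1·(353/117) since 117 mod 4 = 1, 353 mod 4 = 1; sign now -1
(353/117) = (2/117)   [reduce mod 117]
2 = 2^1·1; (2/117) = -1 since 117 mod 8 = 5, so (2/117) = (-1)^1·(1/117); sign now +1
(1/117) = 1; final value = sign = +1

1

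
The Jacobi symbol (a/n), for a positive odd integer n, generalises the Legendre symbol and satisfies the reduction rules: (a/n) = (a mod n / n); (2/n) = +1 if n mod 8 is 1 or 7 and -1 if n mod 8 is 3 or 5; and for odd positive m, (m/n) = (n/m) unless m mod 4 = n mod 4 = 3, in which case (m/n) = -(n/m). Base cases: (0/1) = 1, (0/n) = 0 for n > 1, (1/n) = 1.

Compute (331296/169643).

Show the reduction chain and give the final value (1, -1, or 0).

0

(331296/169643) = (161653/169643)   [reduce mod 169643]
reciprocity: (161653/169643) = +1·(169643/161653) since 161653 mod 4 = 1, 169643 mod 4 = 3; sign now +1
(169643/161653) = (7990/161653)   [reduce mod 161653]
7990 = 2^1·3995; (2/161653) = -1 since 161653 mod 8 = 5, so (7990/161653) = (-1)^1·(3995/161653); sign now -1
reciprocity: (3995/161653) = +1·(161653/3995) since 3995 mod 4 = 3, 161653 mod 4 = 1; sign now -1
(161653/3995) = (1853/3995)   [reduce mod 3995]
reciprocity: (1853/3995) = +1·(3995/1853) since 1853 mod 4 = 1, 3995 mod 4 = 3; sign now -1
(3995/1853) = (289/1853)   [reduce mod 1853]
reciprocity: (289/1853) = +1·(1853/289) since 289 mod 4 = 1, 1853 mod 4 = 1; sign now -1
(1853/289) = (119/289)   [reduce mod 289]
reciprocity: (119/289) = +1·(289/119) since 119 mod 4 = 3, 289 mod 4 = 1; sign now -1
(289/119) = (51/119)   [reduce mod 119]
reciprocity: (51/119) = -1·(119/51) since 51 mod 4 = 3, 119 mod 4 = 3; sign now +1
(119/51) = (17/51)   [reduce mod 51]
reciprocity: (17/51) = +1·(51/17) since 17 mod 4 = 1, 51 mod 4 = 3; sign now +1
(51/17) = (0/17)   [reduce mod 17]
(0/17) = 0   [gcd(a, n) > 1]; final value = 0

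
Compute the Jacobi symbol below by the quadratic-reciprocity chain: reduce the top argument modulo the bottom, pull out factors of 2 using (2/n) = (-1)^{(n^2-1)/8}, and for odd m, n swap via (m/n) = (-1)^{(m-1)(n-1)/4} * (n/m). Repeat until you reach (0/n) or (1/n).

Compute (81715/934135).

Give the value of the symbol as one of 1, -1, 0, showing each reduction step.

reciprocity: (81715/934135) = -1·(934135/81715) since 81715 mod 4 = 3, 934135 mod 4 = 3; sign now -1
(934135/81715) = (35270/81715)   [reduce mod 81715]
35270 = 2^1·17635; (2/81715) = -1 since 81715 mod 8 = 3, so (35270/81715) = (-1)^1·(17635/81715); sign now +1
reciprocity: (17635/81715) = -1·(81715/17635) since 17635 mod 4 = 3, 81715 mod 4 = 3; sign now -1
(81715/17635) = (11175/17635)   [reduce mod 17635]
reciprocity: (11175/17635) = -1·(17635/11175) since 11175 mod 4 = 3, 17635 mod 4 = 3; sign now +1
(17635/11175) = (6460/11175)   [reduce mod 11175]
6460 = 2^2·1615; (2/11175) = +1 since 11175 mod 8 = 7, so (6460/11175) = (+1)^2·(1615/11175); sign now +1
reciprocity: (1615/11175) = -1·(11175/1615) since 1615 mod 4 = 3, 11175 mod 4 = 3; sign now -1
(11175/1615) = (1485/1615)   [reduce mod 1615]
reciprocity: (1485/1615) = +1·(1615/1485) since 1485 mod 4 = 1, 1615 mod 4 = 3; sign now -1
(1615/1485) = (130/1485)   [reduce mod 1485]
130 = 2^1·65; (2/1485) = -1 since 1485 mod 8 = 5, so (130/1485) = (-1)^1·(65/1485); sign now +1
reciprocity: (65/1485) = +1·(1485/65) since 65 mod 4 = 1, 1485 mod 4 = 1; sign now +1
(1485/65) = (55/65)   [reduce mod 65]
reciprocity: (55/65) = +1·(65/55) since 55 mod 4 = 3, 65 mod 4 = 1; sign now +1
(65/55) = (10/55)   [reduce mod 55]
10 = 2^1·5; (2/55) = +1 since 55 mod 8 = 7, so (10/55) = (+1)^1·(5/55); sign now +1
reciprocity: (5/55) = +1·(55/5) since 5 mod 4 = 1, 55 mod 4 = 3; sign now +1
(55/5) = (0/5)   [reduce mod 5]
(0/5) = 0   [gcd(a, n) > 1]; final value = 0

0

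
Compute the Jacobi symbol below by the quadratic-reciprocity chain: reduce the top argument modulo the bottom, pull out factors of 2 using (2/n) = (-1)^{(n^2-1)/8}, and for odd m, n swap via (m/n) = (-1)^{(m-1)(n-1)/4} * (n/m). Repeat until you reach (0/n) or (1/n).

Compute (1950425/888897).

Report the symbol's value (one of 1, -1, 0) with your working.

1

(1950425/888897): 1950425 mod 888897 = 172631, so (1950425/888897) = (172631/888897)
flip (172631/888897) -> (888897/172631): both odd, 172631 mod 4 = 3, 888897 mod 4 = 1, so the flip contributes +1; sign now +1
(888897/172631): 888897 mod 172631 = 25742, so (888897/172631) = (25742/172631)
factor out 2^1: 25742 = 2^1·12871; with 172631 mod 8 = 7, (2/172631) = +1; sign now +1; continue with (12871/172631)
flip (12871/172631) -> (172631/12871): both odd, 12871 mod 4 = 3, 172631 mod 4 = 3, so the flip contributes -1; sign now -1
(172631/12871): 172631 mod 12871 = 5308, so (172631/12871) = (5308/12871)
factor out 2^2: 5308 = 2^2·1327; with 12871 mod 8 = 7, (2/12871) = +1; sign now -1; continue with (1327/12871)
flip (1327/12871) -> (12871/1327): both odd, 1327 mod 4 = 3, 12871 mod 4 = 3, so the flip contributes -1; sign now +1
(12871/1327): 12871 mod 1327 = 928, so (12871/1327) = (928/1327)
factor out 2^5: 928 = 2^5·29; with 1327 mod 8 = 7, (2/1327) = +1; sign now +1; continue with (29/1327)
flip (29/1327) -> (1327/29): both odd, 29 mod 4 = 1, 1327 mod 4 = 3, so the flip contributes +1; sign now +1
(1327/29): 1327 mod 29 = 22, so (1327/29) = (22/29)
factor out 2^1: 22 = 2^1·11; with 29 mod 8 = 5, (2/29) = -1; sign now -1; continue with (11/29)
flip (11/29) -> (29/11): both odd, 11 mod 4 = 3, 29 mod 4 = 1, so the flip contributes +1; sign now -1
(29/11): 29 mod 11 = 7, so (29/11) = (7/11)
flip (7/11) -> (11/7): both odd, 7 mod 4 = 3, 11 mod 4 = 3, so the flip contributes -1; sign now +1
(11/7): 11 mod 7 = 4, so (11/7) = (4/7)
factor out 2^2: 4 = 2^2·1; with 7 mod 8 = 7, (2/7) = +1; sign now +1; continue with (1/7)
reached (1/7) = 1, so the symbol is +1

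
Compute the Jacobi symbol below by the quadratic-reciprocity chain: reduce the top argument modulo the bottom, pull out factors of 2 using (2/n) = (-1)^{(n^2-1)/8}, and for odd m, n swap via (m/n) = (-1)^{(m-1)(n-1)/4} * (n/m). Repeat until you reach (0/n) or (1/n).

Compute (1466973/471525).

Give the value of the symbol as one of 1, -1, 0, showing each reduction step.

0

(1466973/471525): 1466973 mod 471525 = 52398, so (1466973/471525) = (52398/471525)
factor out 2^1: 52398 = 2^1·26199; with 471525 mod 8 = 5, (2/471525) = -1; sign now -1; continue with (26199/471525)
flip (26199/471525) -> (471525/26199): both odd, 26199 mod 4 = 3, 471525 mod 4 = 1, so the flip contributes +1; sign now -1
(471525/26199): 471525 mod 26199 = 26142, so (471525/26199) = (26142/26199)
factor out 2^1: 26142 = 2^1·13071; with 26199 mod 8 = 7, (2/26199) = +1; sign now -1; continue with (13071/26199)
flip (13071/26199) -> (26199/13071): both odd, 13071 mod 4 = 3, 26199 mod 4 = 3, so the flip contributes -1; sign now +1
(26199/13071): 26199 mod 13071 = 57, so (26199/13071) = (57/13071)
flip (57/13071) -> (13071/57): both odd, 57 mod 4 = 1, 13071 mod 4 = 3, so the flip contributes +1; sign now +1
(13071/57): 13071 mod 57 = 18, so (13071/57) = (18/57)
factor out 2^1: 18 = 2^1·9; with 57 mod 8 = 1, (2/57) = +1; sign now +1; continue with (9/57)
flip (9/57) -> (57/9): both odd, 9 mod 4 = 1, 57 mod 4 = 1, so the flip contributes +1; sign now +1
(57/9): 57 mod 9 = 3, so (57/9) = (3/9)
flip (3/9) -> (9/3): both odd, 3 mod 4 = 3, 9 mod 4 = 1, so the flip contributes +1; sign now +1
(9/3): 9 mod 3 = 0, so (9/3) = (0/3)
reached (0/3); gcd(a, n) > 1, so (0/3) = 0 and the symbol is 0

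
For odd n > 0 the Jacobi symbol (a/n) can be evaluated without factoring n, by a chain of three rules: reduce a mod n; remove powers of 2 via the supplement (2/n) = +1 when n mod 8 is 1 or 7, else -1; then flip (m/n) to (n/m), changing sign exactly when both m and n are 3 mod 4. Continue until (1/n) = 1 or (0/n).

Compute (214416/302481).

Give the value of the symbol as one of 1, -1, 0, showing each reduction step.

0

214416 = 2^4·13401; (2/302481) = +1 since 302481 mod 8 = 1, so (214416/302481) = (+1)^4·(13401/302481); sign now +1
reciprocity: (13401/302481) = +1·(302481/13401) since 13401 mod 4 = 1, 302481 mod 4 = 1; sign now +1
(302481/13401) = (7659/13401)   [reduce mod 13401]
reciprocity: (7659/13401) = +1·(13401/7659) since 7659 mod 4 = 3, 13401 mod 4 = 1; sign now +1
(13401/7659) = (5742/7659)   [reduce mod 7659]
5742 = 2^1·2871; (2/7659) = -1 since 7659 mod 8 = 3, so (5742/7659) = (-1)^1·(2871/7659); sign now -1
reciprocity: (2871/7659) = -1·(7659/2871) since 2871 mod 4 = 3, 7659 mod 4 = 3; sign now +1
(7659/2871) = (1917/2871)   [reduce mod 2871]
reciprocity: (1917/2871) = +1·(2871/1917) since 1917 mod 4 = 1, 2871 mod 4 = 3; sign now +1
(2871/1917) = (954/1917)   [reduce mod 1917]
954 = 2^1·477; (2/1917) = -1 since 1917 mod 8 = 5, so (954/1917) = (-1)^1·(477/1917); sign now -1
reciprocity: (477/1917) = +1·(1917/477) since 477 mod 4 = 1, 1917 mod 4 = 1; sign now -1
(1917/477) = (9/477)   [reduce mod 477]
reciprocity: (9/477) = +1·(477/9) since 9 mod 4 = 1, 477 mod 4 = 1; sign now -1
(477/9) = (0/9)   [reduce mod 9]
(0/9) = 0   [gcd(a, n) > 1]; final value = 0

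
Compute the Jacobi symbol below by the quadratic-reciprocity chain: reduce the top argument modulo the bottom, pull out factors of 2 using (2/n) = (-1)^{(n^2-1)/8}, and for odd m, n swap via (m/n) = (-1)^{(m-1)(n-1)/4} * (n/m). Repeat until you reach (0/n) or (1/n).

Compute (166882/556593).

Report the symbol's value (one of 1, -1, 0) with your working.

-1

166882 = 2^1·83441; (2/556593) = +1 since 556593 mod 8 = 1, so (166882/556593) = (+1)^1·(83441/556593); sign now +1
reciprocity: (83441/556593) = +1·(556593/83441) since 83441 mod 4 = 1, 556593 mod 4 = 1; sign now +1
(556593/83441) = (55947/83441)   [reduce mod 83441]
reciprocity: (55947/83441) = +1·(83441/55947) since 55947 mod 4 = 3, 83441 mod 4 = 1; sign now +1
(83441/55947) = (27494/55947)   [reduce mod 55947]
27494 = 2^1·13747; (2/55947) = -1 since 55947 mod 8 = 3, so (27494/55947) = (-1)^1·(13747/55947); sign now -1
reciprocity: (13747/55947) = -1·(55947/13747) since 13747 mod 4 = 3, 55947 mod 4 = 3; sign now +1
(55947/13747) = (959/13747)   [reduce mod 13747]
reciprocity: (959/13747) = -1·(13747/959) since 959 mod 4 = 3, 13747 mod 4 = 3; sign now -1
(13747/959) = (321/959)   [reduce mod 959]
reciprocity: (321/959) = +1·(959/321) since 321 mod 4 = 1, 959 mod 4 = 3; sign now -1
(959/321) = (317/321)   [reduce mod 321]
reciprocity: (317/321) = +1·(321/317) since 317 mod 4 = 1, 321 mod 4 = 1; sign now -1
(321/317) = (4/317)   [reduce mod 317]
4 = 2^2·1; (2/317) = -1 since 317 mod 8 = 5, so (4/317) = (-1)^2·(1/317); sign now -1
(1/317) = 1; final value = sign = -1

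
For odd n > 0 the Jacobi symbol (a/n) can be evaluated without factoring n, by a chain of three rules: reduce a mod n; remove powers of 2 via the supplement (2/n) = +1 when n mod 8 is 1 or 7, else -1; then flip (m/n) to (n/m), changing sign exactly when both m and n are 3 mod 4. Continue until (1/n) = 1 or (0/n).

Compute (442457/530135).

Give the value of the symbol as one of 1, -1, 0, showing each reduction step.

1

reciprocity: (442457/530135) = +1·(530135/442457) since 442457 mod 4 = 1, 530135 mod 4 = 3; sign now +1
(530135/442457) = (87678/442457)   [reduce mod 442457]
87678 = 2^1·43839; (2/442457) = +1 since 442457 mod 8 = 1, so (87678/442457) = (+1)^1·(43839/442457); sign now +1
reciprocity: (43839/442457) = +1·(442457/43839) since 43839 mod 4 = 3, 442457 mod 4 = 1; sign now +1
(442457/43839) = (4067/43839)   [reduce mod 43839]
reciprocity: (4067/43839) = -1·(43839/4067) since 4067 mod 4 = 3, 43839 mod 4 = 3; sign now -1
(43839/4067) = (3169/4067)   [reduce mod 4067]
reciprocity: (3169/4067) = +1·(4067/3169) since 3169 mod 4 = 1, 4067 mod 4 = 3; sign now -1
(4067/3169) = (898/3169)   [reduce mod 3169]
898 = 2^1·449; (2/3169) = +1 since 3169 mod 8 = 1, so (898/3169) = (+1)^1·(449/3169); sign now -1
reciprocity: (449/3169) = +1·(3169/449) since 449 mod 4 = 1, 3169 mod 4 = 1; sign now -1
(3169/449) = (26/449)   [reduce mod 449]
26 = 2^1·13; (2/449) = +1 since 449 mod 8 = 1, so (26/449) = (+1)^1·(13/449); sign now -1
reciprocity: (13/449) = +1·(449/13) since 13 mod 4 = 1, 449 mod 4 = 1; sign now -1
(449/13) = (7/13)   [reduce mod 13]
reciprocity: (7/13) = +1·(13/7) since 7 mod 4 = 3, 13 mod 4 = 1; sign now -1
(13/7) = (6/7)   [reduce mod 7]
6 = 2^1·3; (2/7) = +1 since 7 mod 8 = 7, so (6/7) = (+1)^1·(3/7); sign now -1
reciprocity: (3/7) = -1·(7/3) since 3 mod 4 = 3, 7 mod 4 = 3; sign now +1
(7/3) = (1/3)   [reduce mod 3]
(1/3) = 1; final value = sign = +1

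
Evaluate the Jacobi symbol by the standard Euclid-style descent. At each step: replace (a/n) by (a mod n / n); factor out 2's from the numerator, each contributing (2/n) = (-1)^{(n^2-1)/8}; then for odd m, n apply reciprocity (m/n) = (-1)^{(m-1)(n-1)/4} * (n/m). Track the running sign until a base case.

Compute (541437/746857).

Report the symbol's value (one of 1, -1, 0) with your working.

1

flip (541437/746857) -> (746857/541437): both odd, 541437 mod 4 = 1, 746857 mod 4 = 1, so the flip contributes +1; sign now +1
(746857/541437): 746857 mod 541437 = 205420, so (746857/541437) = (205420/541437)
factor out 2^2: 205420 = 2^2·51355; with 541437 mod 8 = 5, (2/541437) = -1; sign now +1; continue with (51355/541437)
flip (51355/541437) -> (541437/51355): both odd, 51355 mod 4 = 3, 541437 mod 4 = 1, so the flip contributes +1; sign now +1
(541437/51355): 541437 mod 51355 = 27887, so (541437/51355) = (27887/51355)
flip (27887/51355) -> (51355/27887): both odd, 27887 mod 4 = 3, 51355 mod 4 = 3, so the flip contributes -1; sign now -1
(51355/27887): 51355 mod 27887 = 23468, so (51355/27887) = (23468/27887)
factor out 2^2: 23468 = 2^2·5867; with 27887 mod 8 = 7, (2/27887) = +1; sign now -1; continue with (5867/27887)
flip (5867/27887) -> (27887/5867): both odd, 5867 mod 4 = 3, 27887 mod 4 = 3, so the flip contributes -1; sign now +1
(27887/5867): 27887 mod 5867 = 4419, so (27887/5867) = (4419/5867)
flip (4419/5867) -> (5867/4419): both odd, 4419 mod 4 = 3, 5867 mod 4 = 3, so the flip contributes -1; sign now -1
(5867/4419): 5867 mod 4419 = 1448, so (5867/4419) = (1448/4419)
factor out 2^3: 1448 = 2^3·181; with 4419 mod 8 = 3, (2/4419) = -1; sign now +1; continue with (181/4419)
flip (181/4419) -> (4419/181): both odd, 181 mod 4 = 1, 4419 mod 4 = 3, so the flip contributes +1; sign now +1
(4419/181): 4419 mod 181 = 75, so (4419/181) = (75/181)
flip (75/181) -> (181/75): both odd, 75 mod 4 = 3, 181 mod 4 = 1, so the flip contributes +1; sign now +1
(181/75): 181 mod 75 = 31, so (181/75) = (31/75)
flip (31/75) -> (75/31): both odd, 31 mod 4 = 3, 75 mod 4 = 3, so the flip contributes -1; sign now -1
(75/31): 75 mod 31 = 13, so (75/31) = (13/31)
flip (13/31) -> (31/13): both odd, 13 mod 4 = 1, 31 mod 4 = 3, so the flip contributes +1; sign now -1
(31/13): 31 mod 13 = 5, so (31/13) = (5/13)
flip (5/13) -> (13/5): both odd, 5 mod 4 = 1, 13 mod 4 = 1, so the flip contributes +1; sign now -1
(13/5): 13 mod 5 = 3, so (13/5) = (3/5)
flip (3/5) -> (5/3): both odd, 3 mod 4 = 3, 5 mod 4 = 1, so the flip contributes +1; sign now -1
(5/3): 5 mod 3 = 2, so (5/3) = (2/3)
factor out 2^1: 2 = 2^1·1; with 3 mod 8 = 3, (2/3) = -1; sign now +1; continue with (1/3)
reached (1/3) = 1, so the symbol is +1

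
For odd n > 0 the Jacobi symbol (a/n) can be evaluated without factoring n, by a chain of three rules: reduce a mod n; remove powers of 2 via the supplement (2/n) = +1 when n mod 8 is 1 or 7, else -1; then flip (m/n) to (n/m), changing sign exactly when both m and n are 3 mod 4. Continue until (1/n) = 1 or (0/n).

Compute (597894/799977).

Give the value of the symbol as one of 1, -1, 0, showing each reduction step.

0

597894 = 2^1·298947; (2/799977) = +1 since 799977 mod 8 = 1, so (597894/799977) = (+1)^1·(298947/799977); sign now +1
reciprocity: (298947/799977) = +1·(799977/298947) since 298947 mod 4 = 3, 799977 mod 4 = 1; sign now +1
(799977/298947) = (202083/298947)   [reduce mod 298947]
reciprocity: (202083/298947) = -1·(298947/202083) since 202083 mod 4 = 3, 298947 mod 4 = 3; sign now -1
(298947/202083) = (96864/202083)   [reduce mod 202083]
96864 = 2^5·3027; (2/202083) = -1 since 202083 mod 8 = 3, so (96864/202083) = (-1)^5·(3027/202083); sign now +1
reciprocity: (3027/202083) = -1·(202083/3027) since 3027 mod 4 = 3, 202083 mod 4 = 3; sign now -1
(202083/3027) = (2301/3027)   [reduce mod 3027]
reciprocity: (2301/3027) = +1·(3027/2301) since 2301 mod 4 = 1, 3027 mod 4 = 3; sign now -1
(3027/2301) = (726/2301)   [reduce mod 2301]
726 = 2^1·363; (2/2301) = -1 since 2301 mod 8 = 5, so (726/2301) = (-1)^1·(363/2301); sign now +1
reciprocity: (363/2301) = +1·(2301/363) since 363 mod 4 = 3, 2301 mod 4 = 1; sign now +1
(2301/363) = (123/363)   [reduce mod 363]
reciprocity: (123/363) = -1·(363/123) since 123 mod 4 = 3, 363 mod 4 = 3; sign now -1
(363/123) = (117/123)   [reduce mod 123]
reciprocity: (117/123) = +1·(123/117) since 117 mod 4 = 1, 123 mod 4 = 3; sign now -1
(123/117) = (6/117)   [reduce mod 117]
6 = 2^1·3; (2/117) = -1 since 117 mod 8 = 5, so (6/117) = (-1)^1·(3/117); sign now +1
reciprocity: (3/117) = +1·(117/3) since 3 mod 4 = 3, 117 mod 4 = 1; sign now +1
(117/3) = (0/3)   [reduce mod 3]
(0/3) = 0   [gcd(a, n) > 1]; final value = 0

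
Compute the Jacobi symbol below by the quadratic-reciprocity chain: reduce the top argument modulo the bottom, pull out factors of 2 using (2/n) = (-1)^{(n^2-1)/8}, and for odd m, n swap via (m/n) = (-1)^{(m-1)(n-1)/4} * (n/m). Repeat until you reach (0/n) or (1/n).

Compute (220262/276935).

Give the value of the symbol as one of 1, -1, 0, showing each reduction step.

1

220262 = 2^1·110131; (2/276935) = +1 since 276935 mod 8 = 7, so (220262/276935) = (+1)^1·(110131/276935); sign now +1
reciprocity: (110131/276935) = -1·(276935/110131) since 110131 mod 4 = 3, 276935 mod 4 = 3; sign now -1
(276935/110131) = (56673/110131)   [reduce mod 110131]
reciprocity: (56673/110131) = +1·(110131/56673) since 56673 mod 4 = 1, 110131 mod 4 = 3; sign now -1
(110131/56673) = (53458/56673)   [reduce mod 56673]
53458 = 2^1·26729; (2/56673) = +1 since 56673 mod 8 = 1, so (53458/56673) = (+1)^1·(26729/56673); sign now -1
reciprocity: (26729/56673) = +1·(56673/26729) since 26729 mod 4 = 1, 56673 mod 4 = 1; sign now -1
(56673/26729) = (3215/26729)   [reduce mod 26729]
reciprocity: (3215/26729) = +1·(26729/3215) since 3215 mod 4 = 3, 26729 mod 4 = 1; sign now -1
(26729/3215) = (1009/3215)   [reduce mod 3215]
reciprocity: (1009/3215) = +1·(3215/1009) since 1009 mod 4 = 1, 3215 mod 4 = 3; sign now -1
(3215/1009) = (188/1009)   [reduce mod 1009]
188 = 2^2·47; (2/1009) = +1 since 1009 mod 8 = 1, so (188/1009) = (+1)^2·(47/1009); sign now -1
reciprocity: (47/1009) = +1·(1009/47) since 47 mod 4 = 3, 1009 mod 4 = 1; sign now -1
(1009/47) = (22/47)   [reduce mod 47]
22 = 2^1·11; (2/47) = +1 since 47 mod 8 = 7, so (22/47) = (+1)^1·(11/47); sign now -1
reciprocity: (11/47) = -1·(47/11) since 11 mod 4 = 3, 47 mod 4 = 3; sign now +1
(47/11) = (3/11)   [reduce mod 11]
reciprocity: (3/11) = -1·(11/3) since 3 mod 4 = 3, 11 mod 4 = 3; sign now -1
(11/3) = (2/3)   [reduce mod 3]
2 = 2^1·1; (2/3) = -1 since 3 mod 8 = 3, so (2/3) = (-1)^1·(1/3); sign now +1
(1/3) = 1; final value = sign = +1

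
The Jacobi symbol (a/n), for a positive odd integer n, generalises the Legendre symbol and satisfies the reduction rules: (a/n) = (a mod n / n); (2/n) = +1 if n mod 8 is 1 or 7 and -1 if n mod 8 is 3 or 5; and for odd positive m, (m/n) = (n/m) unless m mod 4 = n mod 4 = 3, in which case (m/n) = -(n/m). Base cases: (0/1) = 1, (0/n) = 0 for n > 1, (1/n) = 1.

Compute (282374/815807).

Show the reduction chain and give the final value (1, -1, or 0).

factor out 2^1: 282374 = 2^1·141187; with 815807 mod 8 = 7, (2/815807) = +1; sign now +1; continue with (141187/815807)
flip (141187/815807) -> (815807/141187): both odd, 141187 mod 4 = 3, 815807 mod 4 = 3, so the flip contributes -1; sign now -1
(815807/141187): 815807 mod 141187 = 109872, so (815807/141187) = (109872/141187)
factor out 2^4: 109872 = 2^4·6867; with 141187 mod 8 = 3, (2/141187) = -1; sign now -1; continue with (6867/141187)
flip (6867/141187) -> (141187/6867): both odd, 6867 mod 4 = 3, 141187 mod 4 = 3, so the flip contributes -1; sign now +1
(141187/6867): 141187 mod 6867 = 3847, so (141187/6867) = (3847/6867)
flip (3847/6867) -> (6867/3847): both odd, 3847 mod 4 = 3, 6867 mod 4 = 3, so the flip contributes -1; sign now -1
(6867/3847): 6867 mod 3847 = 3020, so (6867/3847) = (3020/3847)
factor out 2^2: 3020 = 2^2·755; with 3847 mod 8 = 7, (2/3847) = +1; sign now -1; continue with (755/3847)
flip (755/3847) -> (3847/755): both odd, 755 mod 4 = 3, 3847 mod 4 = 3, so the flip contributes -1; sign now +1
(3847/755): 3847 mod 755 = 72, so (3847/755) = (72/755)
factor out 2^3: 72 = 2^3·9; with 755 mod 8 = 3, (2/755) = -1; sign now -1; continue with (9/755)
flip (9/755) -> (755/9): both odd, 9 mod 4 = 1, 755 mod 4 = 3, so the flip contributes +1; sign now -1
(755/9): 755 mod 9 = 8, so (755/9) = (8/9)
factor out 2^3: 8 = 2^3·1; with 9 mod 8 = 1, (2/9) = +1; sign now -1; continue with (1/9)
reached (1/9) = 1, so the symbol is -1

-1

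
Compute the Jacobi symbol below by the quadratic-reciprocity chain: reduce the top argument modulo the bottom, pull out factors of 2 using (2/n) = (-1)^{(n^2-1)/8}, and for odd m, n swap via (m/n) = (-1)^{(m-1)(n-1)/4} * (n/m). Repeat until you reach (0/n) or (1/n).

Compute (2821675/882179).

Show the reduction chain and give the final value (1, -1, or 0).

(2821675/882179) = (175138/882179)   [reduce mod 882179]
175138 = 2^1·87569; (2/882179) = -1 since 882179 mod 8 = 3, so (175138/882179) = (-1)^1·(87569/882179); sign now -1
reciprocity: (87569/882179) = +1·(882179/87569) since 87569 mod 4 = 1, 882179 mod 4 = 3; sign now -1
(882179/87569) = (6489/87569)   [reduce mod 87569]
reciprocity: (6489/87569) = +1·(87569/6489) since 6489 mod 4 = 1, 87569 mod 4 = 1; sign now -1
(87569/6489) = (3212/6489)   [reduce mod 6489]
3212 = 2^2·803; (2/6489) = +1 since 6489 mod 8 = 1, so (3212/6489) = (+1)^2·(803/6489); sign now -1
reciprocity: (803/6489) = +1·(6489/803) since 803 mod 4 = 3, 6489 mod 4 = 1; sign now -1
(6489/803) = (65/803)   [reduce mod 803]
reciprocity: (65/803) = +1·(803/65) since 65 mod 4 = 1, 803 mod 4 = 3; sign now -1
(803/65) = (23/65)   [reduce mod 65]
reciprocity: (23/65) = +1·(65/23) since 23 mod 4 = 3, 65 mod 4 = 1; sign now -1
(65/23) = (19/23)   [reduce mod 23]
reciprocity: (19/23) = -1·(23/19) since 19 mod 4 = 3, 23 mod 4 = 3; sign now +1
(23/19) = (4/19)   [reduce mod 19]
4 = 2^2·1; (2/19) = -1 since 19 mod 8 = 3, so (4/19) = (-1)^2·(1/19); sign now +1
(1/19) = 1; final value = sign = +1

1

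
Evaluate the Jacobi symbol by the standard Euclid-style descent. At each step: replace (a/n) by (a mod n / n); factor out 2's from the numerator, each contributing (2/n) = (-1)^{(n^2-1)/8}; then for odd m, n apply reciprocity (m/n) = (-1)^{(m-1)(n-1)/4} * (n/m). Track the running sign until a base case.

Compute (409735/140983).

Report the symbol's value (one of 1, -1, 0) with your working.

1

(409735/140983) = (127769/140983)   [reduce mod 140983]
reciprocity: (127769/140983) = +1·(140983/127769) since 127769 mod 4 = 1, 140983 mod 4 = 3; sign now +1
(140983/127769) = (13214/127769)   [reduce mod 127769]
13214 = 2^1·6607; (2/127769) = +1 since 127769 mod 8 = 1, so (13214/127769) = (+1)^1·(6607/127769); sign now +1
reciprocity: (6607/127769) = +1·(127769/6607) since 6607 mod 4 = 3, 127769 mod 4 = 1; sign now +1
(127769/6607) = (2236/6607)   [reduce mod 6607]
2236 = 2^2·559; (2/6607) = +1 since 6607 mod 8 = 7, so (2236/6607) = (+1)^2·(559/6607); sign now +1
reciprocity: (559/6607) = -1·(6607/559) since 559 mod 4 = 3, 6607 mod 4 = 3; sign now -1
(6607/559) = (458/559)   [reduce mod 559]
458 = 2^1·229; (2/559) = +1 since 559 mod 8 = 7, so (458/559) = (+1)^1·(229/559); sign now -1
reciprocity: (229/559) = +1·(559/229) since 229 mod 4 = 1, 559 mod 4 = 3; sign now -1
(559/229) = (101/229)   [reduce mod 229]
reciprocity: (101/229) = +1·(229/101) since 101 mod 4 = 1, 229 mod 4 = 1; sign now -1
(229/101) = (27/101)   [reduce mod 101]
reciprocity: (27/101) = +1·(101/27) since 27 mod 4 = 3, 101 mod 4 = 1; sign now -1
(101/27) = (20/27)   [reduce mod 27]
20 = 2^2·5; (2/27) = -1 since 27 mod 8 = 3, so (20/27) = (-1)^2·(5/27); sign now -1
reciprocity: (5/27) = +1·(27/5) since 5 mod 4 = 1, 27 mod 4 = 3; sign now -1
(27/5) = (2/5)   [reduce mod 5]
2 = 2^1·1; (2/5) = -1 since 5 mod 8 = 5, so (2/5) = (-1)^1·(1/5); sign now +1
(1/5) = 1; final value = sign = +1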